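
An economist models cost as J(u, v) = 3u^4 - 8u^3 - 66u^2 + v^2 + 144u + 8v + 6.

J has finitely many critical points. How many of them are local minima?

2

J separates as a function of u plus a function of v, so ∇J=0 decouples.
∂J/∂u = 12(u - 4)(u - 1)(u + 3) = 0 at u ∈ {-3, 1, 4}; ∂J/∂v = 2(v + 4) = 0 at v ∈ {-4}.
The Hessian is diagonal: diag(J_uu, J_vv). Second derivatives: J_uu(-3)=336, J_uu(1)=-144, J_uu(4)=252; J_vv(-4)=2.
Local minima occur where both diagonal entries positive: (-3, -4), (4, -4). Count: 2.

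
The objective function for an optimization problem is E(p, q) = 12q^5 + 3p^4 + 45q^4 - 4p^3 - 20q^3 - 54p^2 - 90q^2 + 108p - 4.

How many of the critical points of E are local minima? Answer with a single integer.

4

E separates as a function of p plus a function of q, so ∇E=0 decouples.
∂E/∂p = 12(p - 3)(p - 1)(p + 3) = 0 at p ∈ {-3, 1, 3}; ∂E/∂q = 60q(q - 1)(q + 1)(q + 3) = 0 at q ∈ {-3, -1, 0, 1}.
The Hessian is diagonal: diag(E_pp, E_qq). Second derivatives: E_pp(-3)=288, E_pp(1)=-96, E_pp(3)=144; E_qq(-3)=-1440, E_qq(-1)=240, E_qq(0)=-180, E_qq(1)=480.
Local minima occur where both diagonal entries positive: (-3, -1), (-3, 1), (3, -1), (3, 1). Count: 4.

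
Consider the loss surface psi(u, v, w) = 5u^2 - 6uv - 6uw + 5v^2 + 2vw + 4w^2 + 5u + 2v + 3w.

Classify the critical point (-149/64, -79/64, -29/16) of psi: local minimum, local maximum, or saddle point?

local minimum

The Hessian is constant: H = [[10, -6, -6], [-6, 10, 2], [-6, 2, 8]].
Leading principal minors: Δ₁ = 10, Δ₂ = 64, Δ₃ = 256.
All leading minors are positive, so H is positive definite: a local minimum.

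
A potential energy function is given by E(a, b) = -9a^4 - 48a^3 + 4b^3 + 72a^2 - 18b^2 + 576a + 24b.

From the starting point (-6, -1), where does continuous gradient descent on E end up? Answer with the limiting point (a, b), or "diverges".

E is separable, so gradient descent decouples: a follows -∂E/∂a, b follows -∂E/∂b.
∂E/∂a = -36(a - 2)(a + 2)(a + 4); at a=-6 this is 2304, so a decreases.
∂E/∂b = 12(b - 2)(b - 1); at b=-1 this is 72, so b decreases.
The a-coordinate has no critical point in that direction and runs off to infinity.

diverges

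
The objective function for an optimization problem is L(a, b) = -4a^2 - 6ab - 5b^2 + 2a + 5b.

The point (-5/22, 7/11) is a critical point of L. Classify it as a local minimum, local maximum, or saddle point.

local maximum

The Hessian of L is constant: H = [[-8, -6], [-6, -10]].
det(H) = (-8)·(-10) − (-6)² = 44.
det(H) > 0 and tr(H) = -18 < 0, so H is negative definite and the point is a local maximum.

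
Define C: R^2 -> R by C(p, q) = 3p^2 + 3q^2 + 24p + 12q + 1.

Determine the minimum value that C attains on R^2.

-59

C(p,q) separates as A(p) + B(q) + 1, so its minimum is min A + min B + 1.
A'(p) = 6p + 24 vanishes at p ∈ {-4}; B'(q) = 6q + 12 vanishes at q ∈ {-2}.
Local minima of A (where A''>0): A(-4)=-48. Local minima of B: B(-2)=-12.
So the global minimum of C is A(-4) + B(-2) + 1 = -48 − 12 + 1 = -59, attained at (-4, -2).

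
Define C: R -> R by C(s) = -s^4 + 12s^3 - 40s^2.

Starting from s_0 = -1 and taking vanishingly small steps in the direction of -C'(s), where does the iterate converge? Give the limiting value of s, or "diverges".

diverges

C'(s) = -4s(s - 5)(s - 4), so C'(-1) = 120.
Gradient descent moves in the -C' direction, i.e. s is decreasing.
There is no critical point below s=-1, and C' keeps the same sign, so the iterate runs off to −∞.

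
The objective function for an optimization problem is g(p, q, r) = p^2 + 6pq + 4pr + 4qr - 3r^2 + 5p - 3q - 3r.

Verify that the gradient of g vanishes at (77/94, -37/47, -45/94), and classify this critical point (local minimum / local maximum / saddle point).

∇g = (2p + 6q + 4r + 5, 6p + 4r - 3, 4p + 4q - 6r - 3); substituting (77/94, -37/47, -45/94) gives ∇g = (0, 0, 0), so (77/94, -37/47, -45/94) is indeed a critical point.
The Hessian is constant: H = [[2, 6, 4], [6, 0, 4], [4, 4, -6]].
Leading principal minors: Δ₁ = 2, Δ₂ = -36, Δ₃ = 376.
The minors fit neither the all-positive nor the alternating-sign pattern, so H is indefinite: a saddle point.

saddle point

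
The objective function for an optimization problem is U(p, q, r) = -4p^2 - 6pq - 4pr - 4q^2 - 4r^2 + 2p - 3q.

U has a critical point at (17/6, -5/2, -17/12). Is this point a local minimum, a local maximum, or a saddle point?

local maximum

The Hessian is constant: H = [[-8, -6, -4], [-6, -8, 0], [-4, 0, -8]].
Leading principal minors: Δ₁ = -8, Δ₂ = 28, Δ₃ = -96.
The minors alternate sign starting negative (−, +, −), so H is negative definite: a local maximum.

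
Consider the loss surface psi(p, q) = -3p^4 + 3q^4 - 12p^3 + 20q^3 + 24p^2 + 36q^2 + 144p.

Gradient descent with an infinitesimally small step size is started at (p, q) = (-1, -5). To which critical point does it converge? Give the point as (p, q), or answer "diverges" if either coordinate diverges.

(-2, -3)

psi is separable, so gradient descent decouples: p follows -∂psi/∂p, q follows -∂psi/∂q.
∂psi/∂p = -12(p - 2)(p + 2)(p + 3); at p=-1 this is 72, so p decreases.
∂psi/∂q = 12q(q + 2)(q + 3); at q=-5 this is -360, so q increases.
p converges to its nearest critical value -2 (a local min of the p-part); q converges to -3. The iterate converges to (-2, -3).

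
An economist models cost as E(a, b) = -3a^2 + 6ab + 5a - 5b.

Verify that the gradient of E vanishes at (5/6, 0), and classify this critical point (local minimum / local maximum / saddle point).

∇E = (-6a + 6b + 5, 6a - 5); substituting (5/6, 0) gives ∇E = (0, 0), so (5/6, 0) is indeed a critical point.
The Hessian of E is constant: H = [[-6, 6], [6, 0]].
det(H) = (-6)·0 − 6² = -36.
Since det(H) < 0, H is indefinite and the critical point is a saddle point.

saddle point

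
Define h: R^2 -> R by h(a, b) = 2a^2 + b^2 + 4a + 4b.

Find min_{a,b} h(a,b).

-6

h(a,b) separates as P(a) + Q(b), so its minimum is min P + min Q.
P'(a) = 4a + 4 vanishes at a ∈ {-1}; Q'(b) = 2b + 4 vanishes at b ∈ {-2}.
Local minima of P (where P''>0): P(-1)=-2. Local minima of Q: Q(-2)=-4.
So the global minimum of h is P(-1) + Q(-2) = -2 − 4 = -6, attained at (-1, -2).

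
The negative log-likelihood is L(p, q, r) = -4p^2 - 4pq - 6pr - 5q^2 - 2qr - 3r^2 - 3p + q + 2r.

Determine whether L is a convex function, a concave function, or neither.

concave

L is quadratic, so its Hessian is the constant matrix H = [[-8, -4, -6], [-4, -10, -2], [-6, -2, -6]].
Leading principal minors: -8, 64, -88.
Signs alternate −, +, − ⇒ H ≺ 0 ⇒ concave.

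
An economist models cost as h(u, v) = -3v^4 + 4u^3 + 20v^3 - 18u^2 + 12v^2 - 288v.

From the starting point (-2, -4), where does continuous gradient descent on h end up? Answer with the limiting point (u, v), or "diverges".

h is separable, so gradient descent decouples: u follows -∂h/∂u, v follows -∂h/∂v.
∂h/∂u = 12u(u - 3); at u=-2 this is 120, so u decreases.
∂h/∂v = -12(v - 4)(v - 3)(v + 2); at v=-4 this is 1344, so v decreases.
The u-coordinate has no critical point in that direction and runs off to infinity.

diverges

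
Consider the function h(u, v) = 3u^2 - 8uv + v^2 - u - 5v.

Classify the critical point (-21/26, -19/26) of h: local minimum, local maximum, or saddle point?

The Hessian of h is constant: H = [[6, -8], [-8, 2]].
det(H) = 6·2 − (-8)² = -52.
Since det(H) < 0, H is indefinite and the critical point is a saddle point.

saddle point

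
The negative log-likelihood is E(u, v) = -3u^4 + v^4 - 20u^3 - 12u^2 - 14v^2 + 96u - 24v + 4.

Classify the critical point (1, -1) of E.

local maximum

The mixed partial ∂²E/∂u∂v is 0, so the Hessian at any point is diag(E_uu, E_vv) = diag(-12(3u^2 + 10u + 2), 4(3v^2 - 7)).
At (1, -1): H = diag(-180, -16).
Both eigenvalues are negative, so H is negative definite: a local maximum.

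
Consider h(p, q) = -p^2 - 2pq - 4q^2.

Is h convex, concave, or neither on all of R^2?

h is quadratic, so its Hessian is the constant matrix H = [[-2, -2], [-2, -8]].
det(H) = 12, tr(H) = -10.
det(H) > 0 and tr(H) < 0, so H is negative definite everywhere: concave.

concave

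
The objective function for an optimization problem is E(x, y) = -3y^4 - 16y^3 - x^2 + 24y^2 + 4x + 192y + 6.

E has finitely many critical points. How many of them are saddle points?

1

E separates as a function of x plus a function of y, so ∇E=0 decouples.
∂E/∂x = -2(x - 2) = 0 at x ∈ {2}; ∂E/∂y = -12(y - 2)(y + 2)(y + 4) = 0 at y ∈ {-4, -2, 2}.
The Hessian is diagonal: diag(E_xx, E_yy). Second derivatives: E_xx(2)=-2; E_yy(-4)=-144, E_yy(-2)=96, E_yy(2)=-288.
Saddle points occur where the two diagonal entries have opposite signs: (2, -2). Count: 1.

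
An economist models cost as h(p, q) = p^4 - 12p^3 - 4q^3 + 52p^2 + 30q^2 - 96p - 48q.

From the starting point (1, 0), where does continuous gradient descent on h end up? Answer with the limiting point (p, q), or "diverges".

h is separable, so gradient descent decouples: p follows -∂h/∂p, q follows -∂h/∂q.
∂h/∂p = 4(p - 4)(p - 3)(p - 2); at p=1 this is -24, so p increases.
∂h/∂q = -12(q - 4)(q - 1); at q=0 this is -48, so q increases.
p converges to its nearest critical value 2 (a local min of the p-part); q converges to 1. The iterate converges to (2, 1).

(2, 1)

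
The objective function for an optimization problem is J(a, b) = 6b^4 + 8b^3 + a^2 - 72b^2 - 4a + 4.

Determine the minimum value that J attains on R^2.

J(a,b) separates as P(a) + Q(b) + 4, so its minimum is min P + min Q + 4.
P'(a) = 2a - 4 vanishes at a ∈ {2}; Q'(b) = 24b(b - 2)(b + 3) vanishes at b ∈ {-3, 0, 2}.
Local minima of P (where P''>0): P(2)=-4. Local minima of Q: Q(-3)=-378, Q(2)=-128.
So the global minimum of J is P(2) + Q(-3) + 4 = -4 − 378 + 4 = -378, attained at (2, -3).

-378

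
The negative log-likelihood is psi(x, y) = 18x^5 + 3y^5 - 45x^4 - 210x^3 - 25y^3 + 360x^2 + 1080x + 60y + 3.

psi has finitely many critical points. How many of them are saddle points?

8

psi separates as a function of x plus a function of y, so ∇psi=0 decouples.
∂psi/∂x = 90(x - 3)(x - 2)(x + 1)(x + 2) = 0 at x ∈ {-2, -1, 2, 3}; ∂psi/∂y = 15(y - 2)(y - 1)(y + 1)(y + 2) = 0 at y ∈ {-2, -1, 1, 2}.
The Hessian is diagonal: diag(psi_xx, psi_yy). Second derivatives: psi_xx(-2)=-1800, psi_xx(-1)=1080, psi_xx(2)=-1080, psi_xx(3)=1800; psi_yy(-2)=-180, psi_yy(-1)=90, psi_yy(1)=-90, psi_yy(2)=180.
Saddle points occur where the two diagonal entries have opposite signs: (-2, -1), (-2, 2), (-1, -2), (-1, 1), (2, -1), (2, 2), (3, -2), (3, 1). Count: 8.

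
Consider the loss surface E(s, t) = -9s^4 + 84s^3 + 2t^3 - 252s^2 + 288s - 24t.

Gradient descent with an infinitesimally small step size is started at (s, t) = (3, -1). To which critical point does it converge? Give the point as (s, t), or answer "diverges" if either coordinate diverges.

E is separable, so gradient descent decouples: s follows -∂E/∂s, t follows -∂E/∂t.
∂E/∂s = -36(s - 4)(s - 2)(s - 1); at s=3 this is 72, so s decreases.
∂E/∂t = 6(t - 2)(t + 2); at t=-1 this is -18, so t increases.
s converges to its nearest critical value 2 (a local min of the s-part); t converges to 2. The iterate converges to (2, 2).

(2, 2)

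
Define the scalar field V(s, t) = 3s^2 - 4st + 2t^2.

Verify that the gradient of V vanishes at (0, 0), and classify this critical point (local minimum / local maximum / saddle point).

local minimum

∇V = (6s - 4t, -4s + 4t); substituting (0, 0) gives ∇V = (0, 0), so (0, 0) is indeed a critical point.
The Hessian of V is constant: H = [[6, -4], [-4, 4]].
det(H) = 6·4 − (-4)² = 8.
det(H) > 0 and tr(H) = 10 > 0, so H is positive definite and the point is a local minimum.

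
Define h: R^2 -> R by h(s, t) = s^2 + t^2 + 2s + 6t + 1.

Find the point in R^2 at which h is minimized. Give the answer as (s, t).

(-1, -3)

h(s,t) separates as P(s) + Q(t) + 1, so its minimum is min P + min Q + 1.
P'(s) = 2s + 2 vanishes at s ∈ {-1}; Q'(t) = 2(t + 3) vanishes at t ∈ {-3}.
Local minima of P (where P''>0): P(-1)=-1. Local minima of Q: Q(-3)=-9.
So the global minimum of h is P(-1) + Q(-3) + 1 = -1 − 9 + 1 = -9, attained at (-1, -3).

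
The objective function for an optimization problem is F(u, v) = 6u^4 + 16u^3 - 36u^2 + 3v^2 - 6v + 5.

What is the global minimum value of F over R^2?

F(u,v) separates as P(u) + Q(v) + 5, so its minimum is min P + min Q + 5.
P'(u) = 24u(u - 1)(u + 3) vanishes at u ∈ {-3, 0, 1}; Q'(v) = 6v - 6 vanishes at v ∈ {1}.
Local minima of P (where P''>0): P(-3)=-270, P(1)=-14. Local minima of Q: Q(1)=-3.
So the global minimum of F is P(-3) + Q(1) + 5 = -270 − 3 + 5 = -268, attained at (-3, 1).

-268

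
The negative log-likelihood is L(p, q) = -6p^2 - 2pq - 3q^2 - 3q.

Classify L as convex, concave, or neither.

concave

L is quadratic, so its Hessian is the constant matrix H = [[-12, -2], [-2, -6]].
det(H) = 68, tr(H) = -18.
det(H) > 0 and tr(H) < 0, so H is negative definite everywhere: concave.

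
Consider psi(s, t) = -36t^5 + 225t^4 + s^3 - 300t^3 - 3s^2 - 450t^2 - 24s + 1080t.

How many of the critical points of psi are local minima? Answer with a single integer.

2

psi separates as a function of s plus a function of t, so ∇psi=0 decouples.
∂psi/∂s = 3(s - 4)(s + 2) = 0 at s ∈ {-2, 4}; ∂psi/∂t = -180(t - 3)(t - 2)(t - 1)(t + 1) = 0 at t ∈ {-1, 1, 2, 3}.
The Hessian is diagonal: diag(psi_ss, psi_tt). Second derivatives: psi_ss(-2)=-18, psi_ss(4)=18; psi_tt(-1)=4320, psi_tt(1)=-720, psi_tt(2)=540, psi_tt(3)=-1440.
Local minima occur where both diagonal entries positive: (4, -1), (4, 2). Count: 2.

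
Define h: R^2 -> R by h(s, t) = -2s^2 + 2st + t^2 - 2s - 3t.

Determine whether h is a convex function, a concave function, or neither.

h is quadratic, so its Hessian is the constant matrix H = [[-4, 2], [2, 2]].
det(H) = -12, tr(H) = -2.
det(H) < 0, so H is indefinite: neither convex nor concave.

neither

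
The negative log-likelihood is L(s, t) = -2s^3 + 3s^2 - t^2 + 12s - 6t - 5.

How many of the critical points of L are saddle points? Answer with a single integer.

L separates as a function of s plus a function of t, so ∇L=0 decouples.
∂L/∂s = -6(s - 2)(s + 1) = 0 at s ∈ {-1, 2}; ∂L/∂t = -2(t + 3) = 0 at t ∈ {-3}.
The Hessian is diagonal: diag(L_ss, L_tt). Second derivatives: L_ss(-1)=18, L_ss(2)=-18; L_tt(-3)=-2.
Saddle points occur where the two diagonal entries have opposite signs: (-1, -3). Count: 1.

1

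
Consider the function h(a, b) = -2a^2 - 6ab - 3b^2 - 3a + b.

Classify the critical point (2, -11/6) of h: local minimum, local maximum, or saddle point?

saddle point

The Hessian of h is constant: H = [[-4, -6], [-6, -6]].
det(H) = (-4)·(-6) − (-6)² = -12.
Since det(H) < 0, H is indefinite and the critical point is a saddle point.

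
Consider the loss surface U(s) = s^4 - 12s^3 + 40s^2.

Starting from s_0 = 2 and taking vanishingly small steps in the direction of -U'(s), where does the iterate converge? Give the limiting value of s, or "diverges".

0

U'(s) = 4s(s - 5)(s - 4), so U'(2) = 48.
Gradient descent moves in the -U' direction, i.e. s is decreasing.
The nearest critical point in that direction is s = 0, where U'' = 80 > 0 (a local minimum). The iterate converges there.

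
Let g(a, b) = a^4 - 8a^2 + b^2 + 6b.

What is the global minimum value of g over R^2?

g(a,b) separates as P(a) + Q(b), so its minimum is min P + min Q.
P'(a) = 4a(a - 2)(a + 2) vanishes at a ∈ {-2, 0, 2}; Q'(b) = 2b + 6 vanishes at b ∈ {-3}.
Local minima of P (where P''>0): P(-2)=-16, P(2)=-16. Local minima of Q: Q(-3)=-9.
So the global minimum of g is P(-2) + Q(-3) = -16 − 9 = -25, attained at (-2, -3).

-25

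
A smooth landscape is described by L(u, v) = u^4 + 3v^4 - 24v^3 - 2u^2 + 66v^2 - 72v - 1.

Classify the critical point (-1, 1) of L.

The mixed partial ∂²L/∂u∂v is 0, so the Hessian at any point is diag(L_uu, L_vv) = diag(4(3u^2 - 1), 12(3v^2 - 12v + 11)).
At (-1, 1): H = diag(8, 24).
Both eigenvalues are positive, so H is positive definite: a local minimum.

local minimum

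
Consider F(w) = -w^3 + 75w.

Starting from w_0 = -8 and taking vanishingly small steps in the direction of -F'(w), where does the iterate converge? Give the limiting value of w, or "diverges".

F'(w) = -3(w - 5)(w + 5), so F'(-8) = -117.
Gradient descent moves in the -F' direction, i.e. w is increasing.
The nearest critical point in that direction is w = -5, where F'' = 30 > 0 (a local minimum). The iterate converges there.

-5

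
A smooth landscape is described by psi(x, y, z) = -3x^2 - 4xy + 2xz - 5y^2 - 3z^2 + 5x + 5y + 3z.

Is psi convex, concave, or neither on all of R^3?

concave

psi is quadratic, so its Hessian is the constant matrix H = [[-6, -4, 2], [-4, -10, 0], [2, 0, -6]].
Leading principal minors: -6, 44, -224.
Signs alternate −, +, − ⇒ H ≺ 0 ⇒ concave.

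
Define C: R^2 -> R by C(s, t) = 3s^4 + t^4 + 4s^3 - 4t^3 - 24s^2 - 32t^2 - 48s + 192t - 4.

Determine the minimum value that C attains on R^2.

C(s,t) separates as P(s) + Q(t) − 4, so its minimum is min P + min Q − 4.
P'(s) = 12(s - 2)(s + 1)(s + 2) vanishes at s ∈ {-2, -1, 2}; Q'(t) = 4(t - 4)(t - 3)(t + 4) vanishes at t ∈ {-4, 3, 4}.
Local minima of P (where P''>0): P(-2)=16, P(2)=-112. Local minima of Q: Q(-4)=-768, Q(4)=256.
So the global minimum of C is P(2) + Q(-4) − 4 = -112 − 768 − 4 = -884, attained at (2, -4).

-884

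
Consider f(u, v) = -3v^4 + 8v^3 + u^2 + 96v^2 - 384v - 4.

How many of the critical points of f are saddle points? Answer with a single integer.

f separates as a function of u plus a function of v, so ∇f=0 decouples.
∂f/∂u = 2u = 0 at u ∈ {0}; ∂f/∂v = -12(v - 4)(v - 2)(v + 4) = 0 at v ∈ {-4, 2, 4}.
The Hessian is diagonal: diag(f_uu, f_vv). Second derivatives: f_uu(0)=2; f_vv(-4)=-576, f_vv(2)=144, f_vv(4)=-192.
Saddle points occur where the two diagonal entries have opposite signs: (0, -4), (0, 4). Count: 2.

2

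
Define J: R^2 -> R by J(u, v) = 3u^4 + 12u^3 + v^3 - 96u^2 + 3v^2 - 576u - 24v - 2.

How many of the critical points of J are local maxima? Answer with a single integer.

1

J separates as a function of u plus a function of v, so ∇J=0 decouples.
∂J/∂u = 12(u - 4)(u + 3)(u + 4) = 0 at u ∈ {-4, -3, 4}; ∂J/∂v = 3(v - 2)(v + 4) = 0 at v ∈ {-4, 2}.
The Hessian is diagonal: diag(J_uu, J_vv). Second derivatives: J_uu(-4)=96, J_uu(-3)=-84, J_uu(4)=672; J_vv(-4)=-18, J_vv(2)=18.
Local maxima occur where both diagonal entries negative: (-3, -4). Count: 1.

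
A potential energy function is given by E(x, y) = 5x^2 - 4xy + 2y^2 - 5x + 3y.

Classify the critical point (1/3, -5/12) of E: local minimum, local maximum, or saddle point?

local minimum

The Hessian of E is constant: H = [[10, -4], [-4, 4]].
det(H) = 10·4 − (-4)² = 24.
det(H) > 0 and tr(H) = 14 > 0, so H is positive definite and the point is a local minimum.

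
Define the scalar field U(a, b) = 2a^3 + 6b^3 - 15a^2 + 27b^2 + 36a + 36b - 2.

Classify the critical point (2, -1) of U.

The mixed partial ∂²U/∂a∂b is 0, so the Hessian at any point is diag(U_aa, U_bb) = diag(6(2a - 5), 18(2b + 3)).
At (2, -1): H = diag(-6, 18).
The eigenvalues have opposite signs, so H is indefinite: a saddle point.

saddle point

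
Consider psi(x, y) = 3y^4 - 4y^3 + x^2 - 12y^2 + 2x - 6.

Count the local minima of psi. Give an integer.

psi separates as a function of x plus a function of y, so ∇psi=0 decouples.
∂psi/∂x = 2(x + 1) = 0 at x ∈ {-1}; ∂psi/∂y = 12y(y - 2)(y + 1) = 0 at y ∈ {-1, 0, 2}.
The Hessian is diagonal: diag(psi_xx, psi_yy). Second derivatives: psi_xx(-1)=2; psi_yy(-1)=36, psi_yy(0)=-24, psi_yy(2)=72.
Local minima occur where both diagonal entries positive: (-1, -1), (-1, 2). Count: 2.

2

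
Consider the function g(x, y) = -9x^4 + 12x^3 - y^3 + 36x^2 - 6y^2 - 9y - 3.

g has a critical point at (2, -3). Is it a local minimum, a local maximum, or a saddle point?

The mixed partial ∂²g/∂x∂y is 0, so the Hessian at any point is diag(g_xx, g_yy) = diag(36(-3x^2 + 2x + 2), -6(y + 2)).
At (2, -3): H = diag(-216, 6).
The eigenvalues have opposite signs, so H is indefinite: a saddle point.

saddle point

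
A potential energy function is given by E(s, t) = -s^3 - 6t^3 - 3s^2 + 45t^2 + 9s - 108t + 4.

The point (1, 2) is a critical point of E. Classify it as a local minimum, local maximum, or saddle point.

The mixed partial ∂²E/∂s∂t is 0, so the Hessian at any point is diag(E_ss, E_tt) = diag(-6(s + 1), 18(-2t + 5)).
At (1, 2): H = diag(-12, 18).
The eigenvalues have opposite signs, so H is indefinite: a saddle point.

saddle point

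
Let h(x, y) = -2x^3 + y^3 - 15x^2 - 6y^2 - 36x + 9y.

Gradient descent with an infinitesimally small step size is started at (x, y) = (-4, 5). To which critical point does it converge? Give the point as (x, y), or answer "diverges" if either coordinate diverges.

h is separable, so gradient descent decouples: x follows -∂h/∂x, y follows -∂h/∂y.
∂h/∂x = -6(x + 2)(x + 3); at x=-4 this is -12, so x increases.
∂h/∂y = 3(y - 3)(y - 1); at y=5 this is 24, so y decreases.
x converges to its nearest critical value -3 (a local min of the x-part); y converges to 3. The iterate converges to (-3, 3).

(-3, 3)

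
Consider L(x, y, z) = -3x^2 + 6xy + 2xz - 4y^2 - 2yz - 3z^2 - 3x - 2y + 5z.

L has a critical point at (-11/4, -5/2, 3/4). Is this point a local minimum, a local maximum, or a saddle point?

local maximum

The Hessian is constant: H = [[-6, 6, 2], [6, -8, -2], [2, -2, -6]].
Leading principal minors: Δ₁ = -6, Δ₂ = 12, Δ₃ = -64.
The minors alternate sign starting negative (−, +, −), so H is negative definite: a local maximum.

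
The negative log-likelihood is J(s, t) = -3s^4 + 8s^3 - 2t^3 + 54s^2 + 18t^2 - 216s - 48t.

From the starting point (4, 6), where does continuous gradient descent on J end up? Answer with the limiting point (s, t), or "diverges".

diverges

J is separable, so gradient descent decouples: s follows -∂J/∂s, t follows -∂J/∂t.
∂J/∂s = -12(s - 3)(s - 2)(s + 3); at s=4 this is -168, so s increases.
∂J/∂t = -6(t - 4)(t - 2); at t=6 this is -48, so t increases.
The s-coordinate has no critical point in that direction and runs off to infinity.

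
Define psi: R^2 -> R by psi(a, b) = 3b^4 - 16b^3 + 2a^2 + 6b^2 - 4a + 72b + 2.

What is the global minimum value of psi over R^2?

-47

psi(a,b) separates as P(a) + Q(b) + 2, so its minimum is min P + min Q + 2.
P'(a) = 4a - 4 vanishes at a ∈ {1}; Q'(b) = 12(b - 3)(b - 2)(b + 1) vanishes at b ∈ {-1, 2, 3}.
Local minima of P (where P''>0): P(1)=-2. Local minima of Q: Q(-1)=-47, Q(3)=81.
So the global minimum of psi is P(1) + Q(-1) + 2 = -2 − 47 + 2 = -47, attained at (1, -1).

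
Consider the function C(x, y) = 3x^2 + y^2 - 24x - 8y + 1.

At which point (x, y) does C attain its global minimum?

C(x,y) separates as P(x) + Q(y) + 1, so its minimum is min P + min Q + 1.
P'(x) = 6x - 24 vanishes at x ∈ {4}; Q'(y) = 2y - 8 vanishes at y ∈ {4}.
Local minima of P (where P''>0): P(4)=-48. Local minima of Q: Q(4)=-16.
So the global minimum of C is P(4) + Q(4) + 1 = -48 − 16 + 1 = -63, attained at (4, 4).

(4, 4)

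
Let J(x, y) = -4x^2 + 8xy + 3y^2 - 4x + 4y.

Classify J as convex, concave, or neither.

neither

J is quadratic, so its Hessian is the constant matrix H = [[-8, 8], [8, 6]].
det(H) = -112, tr(H) = -2.
det(H) < 0, so H is indefinite: neither convex nor concave.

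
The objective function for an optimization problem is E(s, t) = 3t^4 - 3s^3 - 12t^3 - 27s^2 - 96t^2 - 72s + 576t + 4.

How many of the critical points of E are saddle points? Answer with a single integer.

3

E separates as a function of s plus a function of t, so ∇E=0 decouples.
∂E/∂s = -9(s + 2)(s + 4) = 0 at s ∈ {-4, -2}; ∂E/∂t = 12(t - 4)(t - 3)(t + 4) = 0 at t ∈ {-4, 3, 4}.
The Hessian is diagonal: diag(E_ss, E_tt). Second derivatives: E_ss(-4)=18, E_ss(-2)=-18; E_tt(-4)=672, E_tt(3)=-84, E_tt(4)=96.
Saddle points occur where the two diagonal entries have opposite signs: (-4, 3), (-2, -4), (-2, 4). Count: 3.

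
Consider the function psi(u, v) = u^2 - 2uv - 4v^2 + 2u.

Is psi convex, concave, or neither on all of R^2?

psi is quadratic, so its Hessian is the constant matrix H = [[2, -2], [-2, -8]].
det(H) = -20, tr(H) = -6.
det(H) < 0, so H is indefinite: neither convex nor concave.

neither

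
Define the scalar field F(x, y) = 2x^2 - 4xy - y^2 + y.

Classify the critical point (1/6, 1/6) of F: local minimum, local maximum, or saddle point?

saddle point

The Hessian of F is constant: H = [[4, -4], [-4, -2]].
det(H) = 4·(-2) − (-4)² = -24.
Since det(H) < 0, H is indefinite and the critical point is a saddle point.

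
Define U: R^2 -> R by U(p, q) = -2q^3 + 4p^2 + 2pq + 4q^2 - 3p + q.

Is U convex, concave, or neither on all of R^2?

neither

The term -2q^3 is cubic, so the Hessian is not constant.
∂²U/∂q² = -12q + 8, which takes both signs as q varies (negative for sufficiently large q). A diagonal entry of the Hessian changing sign means the Hessian is neither positive- nor negative-semidefinite on all of R^2.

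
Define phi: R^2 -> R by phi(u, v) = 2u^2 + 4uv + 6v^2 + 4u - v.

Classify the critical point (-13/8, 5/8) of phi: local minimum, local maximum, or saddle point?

The Hessian of phi is constant: H = [[4, 4], [4, 12]].
det(H) = 4·12 − 4² = 32.
det(H) > 0 and tr(H) = 16 > 0, so H is positive definite and the point is a local minimum.

local minimum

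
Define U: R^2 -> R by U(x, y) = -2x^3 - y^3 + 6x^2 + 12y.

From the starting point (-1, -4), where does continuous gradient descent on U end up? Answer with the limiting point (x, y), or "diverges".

(0, -2)

U is separable, so gradient descent decouples: x follows -∂U/∂x, y follows -∂U/∂y.
∂U/∂x = -6x(x - 2); at x=-1 this is -18, so x increases.
∂U/∂y = -3(y - 2)(y + 2); at y=-4 this is -36, so y increases.
x converges to its nearest critical value 0 (a local min of the x-part); y converges to -2. The iterate converges to (0, -2).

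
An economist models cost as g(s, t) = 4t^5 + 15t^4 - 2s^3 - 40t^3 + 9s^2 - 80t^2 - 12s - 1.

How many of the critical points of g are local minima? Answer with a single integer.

2

g separates as a function of s plus a function of t, so ∇g=0 decouples.
∂g/∂s = -6(s - 2)(s - 1) = 0 at s ∈ {1, 2}; ∂g/∂t = 20t(t - 2)(t + 1)(t + 4) = 0 at t ∈ {-4, -1, 0, 2}.
The Hessian is diagonal: diag(g_ss, g_tt). Second derivatives: g_ss(1)=6, g_ss(2)=-6; g_tt(-4)=-1440, g_tt(-1)=180, g_tt(0)=-160, g_tt(2)=720.
Local minima occur where both diagonal entries positive: (1, -1), (1, 2). Count: 2.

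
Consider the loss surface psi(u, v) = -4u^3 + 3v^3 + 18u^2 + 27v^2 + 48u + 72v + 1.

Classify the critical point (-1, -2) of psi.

local minimum

The mixed partial ∂²psi/∂u∂v is 0, so the Hessian at any point is diag(psi_uu, psi_vv) = diag(12(-2u + 3), 18(v + 3)).
At (-1, -2): H = diag(60, 18).
Both eigenvalues are positive, so H is positive definite: a local minimum.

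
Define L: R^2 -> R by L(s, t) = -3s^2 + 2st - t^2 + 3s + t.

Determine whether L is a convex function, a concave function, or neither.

L is quadratic, so its Hessian is the constant matrix H = [[-6, 2], [2, -2]].
det(H) = 8, tr(H) = -8.
det(H) > 0 and tr(H) < 0, so H is negative definite everywhere: concave.

concave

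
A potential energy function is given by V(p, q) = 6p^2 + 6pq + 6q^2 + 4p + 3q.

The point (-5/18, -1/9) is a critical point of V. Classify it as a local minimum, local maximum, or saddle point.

local minimum

The Hessian of V is constant: H = [[12, 6], [6, 12]].
det(H) = 12·12 − 6² = 108.
det(H) > 0 and tr(H) = 24 > 0, so H is positive definite and the point is a local minimum.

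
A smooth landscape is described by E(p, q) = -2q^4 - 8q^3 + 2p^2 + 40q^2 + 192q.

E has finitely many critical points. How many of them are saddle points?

2

E separates as a function of p plus a function of q, so ∇E=0 decouples.
∂E/∂p = 4p = 0 at p ∈ {0}; ∂E/∂q = -8(q - 3)(q + 2)(q + 4) = 0 at q ∈ {-4, -2, 3}.
The Hessian is diagonal: diag(E_pp, E_qq). Second derivatives: E_pp(0)=4; E_qq(-4)=-112, E_qq(-2)=80, E_qq(3)=-280.
Saddle points occur where the two diagonal entries have opposite signs: (0, -4), (0, 3). Count: 2.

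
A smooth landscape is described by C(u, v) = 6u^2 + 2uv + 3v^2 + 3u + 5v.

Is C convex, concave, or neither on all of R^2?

C is quadratic, so its Hessian is the constant matrix H = [[12, 2], [2, 6]].
det(H) = 68, tr(H) = 18.
det(H) > 0 and tr(H) > 0, so H is positive definite everywhere: convex.

convex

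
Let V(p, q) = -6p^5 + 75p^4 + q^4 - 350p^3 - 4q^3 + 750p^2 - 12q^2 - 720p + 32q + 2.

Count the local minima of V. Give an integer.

4

V separates as a function of p plus a function of q, so ∇V=0 decouples.
∂V/∂p = -30(p - 4)(p - 3)(p - 2)(p - 1) = 0 at p ∈ {1, 2, 3, 4}; ∂V/∂q = 4(q - 4)(q - 1)(q + 2) = 0 at q ∈ {-2, 1, 4}.
The Hessian is diagonal: diag(V_pp, V_qq). Second derivatives: V_pp(1)=180, V_pp(2)=-60, V_pp(3)=60, V_pp(4)=-180; V_qq(-2)=72, V_qq(1)=-36, V_qq(4)=72.
Local minima occur where both diagonal entries positive: (1, -2), (1, 4), (3, -2), (3, 4). Count: 4.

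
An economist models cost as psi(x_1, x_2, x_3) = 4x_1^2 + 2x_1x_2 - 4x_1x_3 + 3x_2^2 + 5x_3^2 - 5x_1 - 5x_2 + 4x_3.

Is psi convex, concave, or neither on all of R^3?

convex

psi is quadratic, so its Hessian is the constant matrix H = [[8, 2, -4], [2, 6, 0], [-4, 0, 10]].
Leading principal minors: 8, 44, 344.
All positive ⇒ H ≻ 0 ⇒ convex.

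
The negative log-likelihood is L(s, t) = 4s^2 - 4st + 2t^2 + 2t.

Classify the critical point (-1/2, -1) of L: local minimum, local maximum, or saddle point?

The Hessian of L is constant: H = [[8, -4], [-4, 4]].
det(H) = 8·4 − (-4)² = 16.
det(H) > 0 and tr(H) = 12 > 0, so H is positive definite and the point is a local minimum.

local minimum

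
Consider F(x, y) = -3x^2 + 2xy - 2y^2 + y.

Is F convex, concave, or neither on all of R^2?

concave

F is quadratic, so its Hessian is the constant matrix H = [[-6, 2], [2, -4]].
det(H) = 20, tr(H) = -10.
det(H) > 0 and tr(H) < 0, so H is negative definite everywhere: concave.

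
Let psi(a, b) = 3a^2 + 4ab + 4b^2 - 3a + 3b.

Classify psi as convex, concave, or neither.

convex

psi is quadratic, so its Hessian is the constant matrix H = [[6, 4], [4, 8]].
det(H) = 32, tr(H) = 14.
det(H) > 0 and tr(H) > 0, so H is positive definite everywhere: convex.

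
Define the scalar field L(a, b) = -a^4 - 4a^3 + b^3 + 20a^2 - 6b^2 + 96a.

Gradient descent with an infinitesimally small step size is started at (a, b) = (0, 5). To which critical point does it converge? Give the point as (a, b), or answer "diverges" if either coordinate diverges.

(-2, 4)

L is separable, so gradient descent decouples: a follows -∂L/∂a, b follows -∂L/∂b.
∂L/∂a = -4(a - 3)(a + 2)(a + 4); at a=0 this is 96, so a decreases.
∂L/∂b = 3b(b - 4); at b=5 this is 15, so b decreases.
a converges to its nearest critical value -2 (a local min of the a-part); b converges to 4. The iterate converges to (-2, 4).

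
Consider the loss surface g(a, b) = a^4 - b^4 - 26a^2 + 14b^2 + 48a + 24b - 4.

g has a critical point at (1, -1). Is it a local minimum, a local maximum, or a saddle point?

saddle point

The mixed partial ∂²g/∂a∂b is 0, so the Hessian at any point is diag(g_aa, g_bb) = diag(4(3a^2 - 13), 4(-3b^2 + 7)).
At (1, -1): H = diag(-40, 16).
The eigenvalues have opposite signs, so H is indefinite: a saddle point.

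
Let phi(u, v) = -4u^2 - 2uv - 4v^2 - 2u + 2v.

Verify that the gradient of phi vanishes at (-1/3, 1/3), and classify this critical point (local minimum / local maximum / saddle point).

local maximum

∇phi = (-8u - 2v - 2, -2u - 8v + 2); substituting (-1/3, 1/3) gives ∇phi = (0, 0), so (-1/3, 1/3) is indeed a critical point.
The Hessian of phi is constant: H = [[-8, -2], [-2, -8]].
det(H) = (-8)·(-8) − (-2)² = 60.
det(H) > 0 and tr(H) = -16 < 0, so H is negative definite and the point is a local maximum.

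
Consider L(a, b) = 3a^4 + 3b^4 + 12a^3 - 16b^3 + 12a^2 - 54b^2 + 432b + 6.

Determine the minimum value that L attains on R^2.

-1101

L(a,b) separates as P(a) + Q(b) + 6, so its minimum is min P + min Q + 6.
P'(a) = 12a(a + 1)(a + 2) vanishes at a ∈ {-2, -1, 0}; Q'(b) = 12(b - 4)(b - 3)(b + 3) vanishes at b ∈ {-3, 3, 4}.
Local minima of P (where P''>0): P(-2)=0, P(0)=0. Local minima of Q: Q(-3)=-1107, Q(4)=608.
So the global minimum of L is P(-2) + Q(-3) + 6 = 0 − 1107 + 6 = -1101, attained at (-2, -3).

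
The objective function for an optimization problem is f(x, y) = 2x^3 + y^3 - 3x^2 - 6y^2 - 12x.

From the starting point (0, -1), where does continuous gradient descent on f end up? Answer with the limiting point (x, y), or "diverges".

f is separable, so gradient descent decouples: x follows -∂f/∂x, y follows -∂f/∂y.
∂f/∂x = 6(x - 2)(x + 1); at x=0 this is -12, so x increases.
∂f/∂y = 3y(y - 4); at y=-1 this is 15, so y decreases.
The y-coordinate has no critical point in that direction and runs off to infinity.

diverges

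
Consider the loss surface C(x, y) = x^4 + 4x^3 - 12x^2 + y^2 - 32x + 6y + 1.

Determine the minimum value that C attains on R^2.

-72

C(x,y) separates as P(x) + Q(y) + 1, so its minimum is min P + min Q + 1.
P'(x) = 4(x - 2)(x + 1)(x + 4) vanishes at x ∈ {-4, -1, 2}; Q'(y) = 2y + 6 vanishes at y ∈ {-3}.
Local minima of P (where P''>0): P(-4)=-64, P(2)=-64. Local minima of Q: Q(-3)=-9.
So the global minimum of C is P(-4) + Q(-3) + 1 = -64 − 9 + 1 = -72, attained at (-4, -3).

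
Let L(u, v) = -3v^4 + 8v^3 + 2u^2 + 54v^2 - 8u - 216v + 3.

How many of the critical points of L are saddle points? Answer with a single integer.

2

L separates as a function of u plus a function of v, so ∇L=0 decouples.
∂L/∂u = 4(u - 2) = 0 at u ∈ {2}; ∂L/∂v = -12(v - 3)(v - 2)(v + 3) = 0 at v ∈ {-3, 2, 3}.
The Hessian is diagonal: diag(L_uu, L_vv). Second derivatives: L_uu(2)=4; L_vv(-3)=-360, L_vv(2)=60, L_vv(3)=-72.
Saddle points occur where the two diagonal entries have opposite signs: (2, -3), (2, 3). Count: 2.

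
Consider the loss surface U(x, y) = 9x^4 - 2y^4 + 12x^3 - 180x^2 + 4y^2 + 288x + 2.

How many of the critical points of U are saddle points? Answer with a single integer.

5

U separates as a function of x plus a function of y, so ∇U=0 decouples.
∂U/∂x = 36(x - 2)(x - 1)(x + 4) = 0 at x ∈ {-4, 1, 2}; ∂U/∂y = -8y(y - 1)(y + 1) = 0 at y ∈ {-1, 0, 1}.
The Hessian is diagonal: diag(U_xx, U_yy). Second derivatives: U_xx(-4)=1080, U_xx(1)=-180, U_xx(2)=216; U_yy(-1)=-16, U_yy(0)=8, U_yy(1)=-16.
Saddle points occur where the two diagonal entries have opposite signs: (-4, -1), (-4, 1), (1, 0), (2, -1), (2, 1). Count: 5.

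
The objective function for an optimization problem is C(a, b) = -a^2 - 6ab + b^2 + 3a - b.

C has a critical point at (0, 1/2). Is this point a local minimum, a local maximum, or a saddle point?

The Hessian of C is constant: H = [[-2, -6], [-6, 2]].
det(H) = (-2)·2 − (-6)² = -40.
Since det(H) < 0, H is indefinite and the critical point is a saddle point.

saddle point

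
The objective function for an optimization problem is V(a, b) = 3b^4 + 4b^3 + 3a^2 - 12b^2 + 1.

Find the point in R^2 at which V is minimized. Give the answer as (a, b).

V(a,b) separates as P(a) + Q(b) + 1, so its minimum is min P + min Q + 1.
P'(a) = 6a vanishes at a ∈ {0}; Q'(b) = 12b(b - 1)(b + 2) vanishes at b ∈ {-2, 0, 1}.
Local minima of P (where P''>0): P(0)=0. Local minima of Q: Q(-2)=-32, Q(1)=-5.
So the global minimum of V is P(0) + Q(-2) + 1 = 0 − 32 + 1 = -31, attained at (0, -2).

(0, -2)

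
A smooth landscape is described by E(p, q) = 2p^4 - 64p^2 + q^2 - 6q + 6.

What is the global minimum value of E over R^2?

E(p,q) separates as A(p) + B(q) + 6, so its minimum is min A + min B + 6.
A'(p) = 8p(p - 4)(p + 4) vanishes at p ∈ {-4, 0, 4}; B'(q) = 2q - 6 vanishes at q ∈ {3}.
Local minima of A (where A''>0): A(-4)=-512, A(4)=-512. Local minima of B: B(3)=-9.
So the global minimum of E is A(-4) + B(3) + 6 = -512 − 9 + 6 = -515, attained at (-4, 3).

-515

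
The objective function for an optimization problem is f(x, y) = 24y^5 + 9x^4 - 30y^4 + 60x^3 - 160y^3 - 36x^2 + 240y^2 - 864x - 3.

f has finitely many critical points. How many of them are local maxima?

f separates as a function of x plus a function of y, so ∇f=0 decouples.
∂f/∂x = 36(x - 2)(x + 3)(x + 4) = 0 at x ∈ {-4, -3, 2}; ∂f/∂y = 120y(y - 2)(y - 1)(y + 2) = 0 at y ∈ {-2, 0, 1, 2}.
The Hessian is diagonal: diag(f_xx, f_yy). Second derivatives: f_xx(-4)=216, f_xx(-3)=-180, f_xx(2)=1080; f_yy(-2)=-2880, f_yy(0)=480, f_yy(1)=-360, f_yy(2)=960.
Local maxima occur where both diagonal entries negative: (-3, -2), (-3, 1). Count: 2.

2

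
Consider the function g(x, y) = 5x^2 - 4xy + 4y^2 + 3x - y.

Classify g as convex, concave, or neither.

g is quadratic, so its Hessian is the constant matrix H = [[10, -4], [-4, 8]].
det(H) = 64, tr(H) = 18.
det(H) > 0 and tr(H) > 0, so H is positive definite everywhere: convex.

convex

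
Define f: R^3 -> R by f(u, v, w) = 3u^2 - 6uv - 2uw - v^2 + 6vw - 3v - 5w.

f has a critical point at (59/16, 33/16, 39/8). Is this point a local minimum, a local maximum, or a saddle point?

The Hessian is constant: H = [[6, -6, -2], [-6, -2, 6], [-2, 6, 0]].
Leading principal minors: Δ₁ = 6, Δ₂ = -48, Δ₃ = -64.
The minors fit neither the all-positive nor the alternating-sign pattern, so H is indefinite: a saddle point.

saddle point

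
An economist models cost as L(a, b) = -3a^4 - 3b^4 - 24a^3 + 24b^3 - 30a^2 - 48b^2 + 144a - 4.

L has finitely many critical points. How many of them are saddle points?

4

L separates as a function of a plus a function of b, so ∇L=0 decouples.
∂L/∂a = -12(a - 1)(a + 3)(a + 4) = 0 at a ∈ {-4, -3, 1}; ∂L/∂b = -12b(b - 4)(b - 2) = 0 at b ∈ {0, 2, 4}.
The Hessian is diagonal: diag(L_aa, L_bb). Second derivatives: L_aa(-4)=-60, L_aa(-3)=48, L_aa(1)=-240; L_bb(0)=-96, L_bb(2)=48, L_bb(4)=-96.
Saddle points occur where the two diagonal entries have opposite signs: (-4, 2), (-3, 0), (-3, 4), (1, 2). Count: 4.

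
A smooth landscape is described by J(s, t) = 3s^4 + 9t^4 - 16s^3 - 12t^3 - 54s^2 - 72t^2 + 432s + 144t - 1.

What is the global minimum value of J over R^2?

J(s,t) separates as P(s) + Q(t) − 1, so its minimum is min P + min Q − 1.
P'(s) = 12(s - 4)(s - 3)(s + 3) vanishes at s ∈ {-3, 3, 4}; Q'(t) = 36(t - 2)(t - 1)(t + 2) vanishes at t ∈ {-2, 1, 2}.
Local minima of P (where P''>0): P(-3)=-1107, P(4)=608. Local minima of Q: Q(-2)=-336, Q(2)=48.
So the global minimum of J is P(-3) + Q(-2) − 1 = -1107 − 336 − 1 = -1444, attained at (-3, -2).

-1444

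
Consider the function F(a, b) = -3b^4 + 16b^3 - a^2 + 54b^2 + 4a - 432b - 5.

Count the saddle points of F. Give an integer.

1

F separates as a function of a plus a function of b, so ∇F=0 decouples.
∂F/∂a = -2(a - 2) = 0 at a ∈ {2}; ∂F/∂b = -12(b - 4)(b - 3)(b + 3) = 0 at b ∈ {-3, 3, 4}.
The Hessian is diagonal: diag(F_aa, F_bb). Second derivatives: F_aa(2)=-2; F_bb(-3)=-504, F_bb(3)=72, F_bb(4)=-84.
Saddle points occur where the two diagonal entries have opposite signs: (2, 3). Count: 1.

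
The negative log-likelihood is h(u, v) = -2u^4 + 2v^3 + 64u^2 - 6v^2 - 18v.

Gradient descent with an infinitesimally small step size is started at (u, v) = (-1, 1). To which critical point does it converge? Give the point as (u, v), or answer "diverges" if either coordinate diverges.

(0, 3)

h is separable, so gradient descent decouples: u follows -∂h/∂u, v follows -∂h/∂v.
∂h/∂u = -8u(u - 4)(u + 4); at u=-1 this is -120, so u increases.
∂h/∂v = 6(v - 3)(v + 1); at v=1 this is -24, so v increases.
u converges to its nearest critical value 0 (a local min of the u-part); v converges to 3. The iterate converges to (0, 3).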